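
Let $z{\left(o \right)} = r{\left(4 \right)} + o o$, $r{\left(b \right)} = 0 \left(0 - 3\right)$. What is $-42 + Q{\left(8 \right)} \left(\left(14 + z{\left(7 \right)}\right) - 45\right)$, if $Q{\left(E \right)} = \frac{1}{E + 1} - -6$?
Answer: $68$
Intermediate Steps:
$r{\left(b \right)} = 0$ ($r{\left(b \right)} = 0 \left(-3\right) = 0$)
$z{\left(o \right)} = o^{2}$ ($z{\left(o \right)} = 0 + o o = 0 + o^{2} = o^{2}$)
$Q{\left(E \right)} = 6 + \frac{1}{1 + E}$ ($Q{\left(E \right)} = \frac{1}{1 + E} + 6 = 6 + \frac{1}{1 + E}$)
$-42 + Q{\left(8 \right)} \left(\left(14 + z{\left(7 \right)}\right) - 45\right) = -42 + \frac{7 + 6 \cdot 8}{1 + 8} \left(\left(14 + 7^{2}\right) - 45\right) = -42 + \frac{7 + 48}{9} \left(\left(14 + 49\right) - 45\right) = -42 + \frac{1}{9} \cdot 55 \left(63 - 45\right) = -42 + \frac{55}{9} \cdot 18 = -42 + 110 = 68$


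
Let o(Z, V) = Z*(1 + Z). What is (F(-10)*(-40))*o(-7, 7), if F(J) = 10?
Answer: -16800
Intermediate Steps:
(F(-10)*(-40))*o(-7, 7) = (10*(-40))*(-7*(1 - 7)) = -(-2800)*(-6) = -400*42 = -16800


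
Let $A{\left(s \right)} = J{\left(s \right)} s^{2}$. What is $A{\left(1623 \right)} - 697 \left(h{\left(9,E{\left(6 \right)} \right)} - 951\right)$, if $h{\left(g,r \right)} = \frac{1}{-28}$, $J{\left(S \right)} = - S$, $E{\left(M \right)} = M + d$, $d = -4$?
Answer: $- \frac{119686797863}{28} \approx -4.2745 \cdot 10^{9}$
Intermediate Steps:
$E{\left(M \right)} = -4 + M$ ($E{\left(M \right)} = M - 4 = -4 + M$)
$h{\left(g,r \right)} = - \frac{1}{28}$
$A{\left(s \right)} = - s^{3}$ ($A{\left(s \right)} = - s s^{2} = - s^{3}$)
$A{\left(1623 \right)} - 697 \left(h{\left(9,E{\left(6 \right)} \right)} - 951\right) = - 1623^{3} - 697 \left(- \frac{1}{28} - 951\right) = \left(-1\right) 4275191367 - - \frac{18560413}{28} = -4275191367 + \frac{18560413}{28} = - \frac{119686797863}{28}$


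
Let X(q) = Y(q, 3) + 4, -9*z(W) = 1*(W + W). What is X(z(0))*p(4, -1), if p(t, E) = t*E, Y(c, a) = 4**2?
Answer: -80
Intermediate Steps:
Y(c, a) = 16
p(t, E) = E*t
z(W) = -2*W/9 (z(W) = -(W + W)/9 = -2*W/9)
X(q) = 20 (X(q) = 16 + 4 = 20)
X(z(0))*p(4, -1) = 20*(-1*4) = 20*(-4) = -80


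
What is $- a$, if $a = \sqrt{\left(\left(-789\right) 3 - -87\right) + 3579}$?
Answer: $- \sqrt{1299} \approx -36.042$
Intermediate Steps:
$a = \sqrt{1299}$ ($a = \sqrt{\left(-2367 + 87\right) + 3579} = \sqrt{-2280 + 3579} = \sqrt{1299} \approx 36.042$)
$- a = - \sqrt{1299}$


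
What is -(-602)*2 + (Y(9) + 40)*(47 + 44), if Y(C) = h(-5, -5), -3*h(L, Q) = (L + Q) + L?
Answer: 5299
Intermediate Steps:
h(L, Q) = -2*L/3 - Q/3 (h(L, Q) = -((L + Q) + L)/3 = -(Q + 2*L)/3 = -2*L/3 - Q/3)
Y(C) = 5 (Y(C) = -⅔*(-5) - ⅓*(-5) = 10/3 + 5/3 = 5)
-(-602)*2 + (Y(9) + 40)*(47 + 44) = -(-602)*2 + (5 + 40)*(47 + 44) = -43*(-28) + 45*91 = 1204 + 4095 = 5299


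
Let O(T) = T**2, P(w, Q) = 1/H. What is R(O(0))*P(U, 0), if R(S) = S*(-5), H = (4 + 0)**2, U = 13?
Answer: 0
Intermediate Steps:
H = 16 (H = 4**2 = 16)
P(w, Q) = 1/16
R(S) = -5*S
R(O(0))*P(U, 0) = -5*0**2*(1/16) = -5*0*(1/16) = 0*(1/16) = 0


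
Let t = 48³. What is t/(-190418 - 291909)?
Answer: -110592/482327 ≈ -0.22929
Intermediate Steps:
t = 110592
t/(-190418 - 291909) = 110592/(-190418 - 291909) = 110592/(-482327) = 110592*(-1/482327) = -110592/482327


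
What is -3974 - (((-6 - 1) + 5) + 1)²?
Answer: -3975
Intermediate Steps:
-3974 - (((-6 - 1) + 5) + 1)² = -3974 - ((-7 + 5) + 1)² = -3974 - (-2 + 1)² = -3974 - 1*(-1)² = -3974 - 1*1 = -3974 - 1 = -3975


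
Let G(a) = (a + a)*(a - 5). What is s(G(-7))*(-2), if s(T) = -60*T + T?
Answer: 19824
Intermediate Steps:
G(a) = 2*a*(-5 + a) (G(a) = (2*a)*(-5 + a) = 2*a*(-5 + a))
s(T) = -59*T
s(G(-7))*(-2) = -118*(-7)*(-5 - 7)*(-2) = -118*(-7)*(-12)*(-2) = -59*168*(-2) = -9912*(-2) = 19824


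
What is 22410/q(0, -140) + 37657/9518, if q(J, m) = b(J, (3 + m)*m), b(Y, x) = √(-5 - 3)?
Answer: 37657/9518 - 11205*I*√2/2 ≈ 3.9564 - 7923.1*I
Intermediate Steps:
b(Y, x) = 2*I*√2 (b(Y, x) = √(-8) = 2*I*√2)
q(J, m) = 2*I*√2
22410/q(0, -140) + 37657/9518 = 22410/((2*I*√2)) + 37657/9518 = 22410*(-I*√2/4) + 37657*(1/9518) = -11205*I*√2/2 + 37657/9518 = 37657/9518 - 11205*I*√2/2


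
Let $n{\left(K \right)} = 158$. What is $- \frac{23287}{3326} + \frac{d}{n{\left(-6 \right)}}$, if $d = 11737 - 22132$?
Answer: $- \frac{9563279}{131377} \approx -72.793$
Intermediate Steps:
$d = -10395$ ($d = 11737 - 22132 = -10395$)
$- \frac{23287}{3326} + \frac{d}{n{\left(-6 \right)}} = - \frac{23287}{3326} - \frac{10395}{158} = - \frac{9563279}{131377}$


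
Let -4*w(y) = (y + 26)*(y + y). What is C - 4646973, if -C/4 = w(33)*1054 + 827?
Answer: -546005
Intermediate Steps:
w(y) = -y*(26 + y)/2 (w(y) = -(y + 26)*(y + y)/4 = -(26 + y)*2*y/4 = -y*(26 + y)/2)
C = 4100968 (C = -4*(-½*33*(26 + 33)*1054 + 827) = -4*(-½*33*59*1054 + 827) = -4*(-1947/2*1054 + 827) = -4*(-1026069 + 827) = -4*(-1025242) = 4100968)
C - 4646973 = 4100968 - 4646973 = -546005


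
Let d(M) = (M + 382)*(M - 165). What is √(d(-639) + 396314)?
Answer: √602942 ≈ 776.49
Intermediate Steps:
d(M) = (-165 + M)*(382 + M) (d(M) = (382 + M)*(-165 + M) = (-165 + M)*(382 + M))
√(d(-639) + 396314) = √((-63030 + (-639)² + 217*(-639)) + 396314) = √((-63030 + 408321 - 138663) + 396314) = √(206628 + 396314) = √602942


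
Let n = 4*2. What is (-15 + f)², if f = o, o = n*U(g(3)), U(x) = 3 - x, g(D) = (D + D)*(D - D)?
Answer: 81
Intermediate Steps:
g(D) = 0 (g(D) = (2*D)*0 = 0)
n = 8
o = 24 (o = 8*(3 - 1*0) = 8*(3 + 0) = 8*3 = 24)
f = 24
(-15 + f)² = (-15 + 24)² = 9² = 81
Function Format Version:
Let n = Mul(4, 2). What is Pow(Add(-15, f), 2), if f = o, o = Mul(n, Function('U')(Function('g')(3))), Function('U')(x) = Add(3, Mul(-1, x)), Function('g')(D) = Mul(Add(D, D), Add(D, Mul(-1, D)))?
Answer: 81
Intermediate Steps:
Function('g')(D) = 0 (Function('g')(D) = Mul(Mul(2, D), 0) = 0)
n = 8
o = 24 (o = Mul(8, Add(3, Mul(-1, 0))) = Mul(8, Add(3, 0)) = Mul(8, 3) = 24)
f = 24
Pow(Add(-15, f), 2) = Pow(Add(-15, 24), 2) = Pow(9, 2) = 81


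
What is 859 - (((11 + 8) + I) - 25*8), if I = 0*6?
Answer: 1040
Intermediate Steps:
I = 0
859 - (((11 + 8) + I) - 25*8) = 859 - (((11 + 8) + 0) - 25*8) = 859 - ((19 + 0) - 200) = 859 - (19 - 200) = 859 - 1*(-181) = 859 + 181 = 1040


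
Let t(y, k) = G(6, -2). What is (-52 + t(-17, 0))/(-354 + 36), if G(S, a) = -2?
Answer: 9/53 ≈ 0.16981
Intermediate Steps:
t(y, k) = -2
(-52 + t(-17, 0))/(-354 + 36) = (-52 - 2)/(-354 + 36) = -54/(-318) = -54*(-1/318) = 9/53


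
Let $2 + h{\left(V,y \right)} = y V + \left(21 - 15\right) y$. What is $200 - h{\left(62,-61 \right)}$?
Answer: $4350$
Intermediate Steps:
$h{\left(V,y \right)} = -2 + 6 y + V y$ ($h{\left(V,y \right)} = -2 + \left(y V + \left(21 - 15\right) y\right) = -2 + \left(V y + 6 y\right) = -2 + \left(6 y + V y\right) = -2 + 6 y + V y$)
$200 - h{\left(62,-61 \right)} = 200 - \left(-2 + 6 \left(-61\right) + 62 \left(-61\right)\right) = 200 - \left(-2 - 366 - 3782\right) = 200 - -4150 = 200 + 4150 = 4350$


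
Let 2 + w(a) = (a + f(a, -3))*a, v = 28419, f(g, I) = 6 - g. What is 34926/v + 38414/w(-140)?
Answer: -177046629/3988133 ≈ -44.393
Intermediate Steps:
w(a) = -2 + 6*a (w(a) = -2 + (a + (6 - a))*a = -2 + 6*a)
34926/v + 38414/w(-140) = 34926/28419 + 38414/(-2 + 6*(-140)) = 34926*(1/28419) + 38414/(-2 - 840) = 11642/9473 + 38414/(-842) = 11642/9473 + 38414*(-1/842) = 11642/9473 - 19207/421 = -177046629/3988133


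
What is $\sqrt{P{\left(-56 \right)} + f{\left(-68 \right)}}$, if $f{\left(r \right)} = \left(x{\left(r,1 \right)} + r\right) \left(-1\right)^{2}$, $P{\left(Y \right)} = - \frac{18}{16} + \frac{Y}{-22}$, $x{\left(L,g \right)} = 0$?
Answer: $\frac{3 i \sqrt{14322}}{44} \approx 8.1596 i$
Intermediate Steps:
$P{\left(Y \right)} = - \frac{9}{8} - \frac{Y}{22}$ ($P{\left(Y \right)} = \left(-18\right) \frac{1}{16} + Y \left(- \frac{1}{22}\right) = - \frac{9}{8} - \frac{Y}{22}$)
$f{\left(r \right)} = r$ ($f{\left(r \right)} = \left(0 + r\right) \left(-1\right)^{2} = r 1 = r$)
$\sqrt{P{\left(-56 \right)} + f{\left(-68 \right)}} = \sqrt{\left(- \frac{9}{8} - - \frac{28}{11}\right) - 68} = \sqrt{\left(- \frac{9}{8} + \frac{28}{11}\right) - 68} = \sqrt{\frac{125}{88} - 68} = \sqrt{- \frac{5859}{88}} = \frac{3 i \sqrt{14322}}{44}$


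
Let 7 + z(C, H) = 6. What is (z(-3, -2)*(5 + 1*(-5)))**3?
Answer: 0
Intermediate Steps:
z(C, H) = -1 (z(C, H) = -7 + 6 = -1)
(z(-3, -2)*(5 + 1*(-5)))**3 = (-(5 + 1*(-5)))**3 = (-(5 - 5))**3 = (-1*0)**3 = 0**3 = 0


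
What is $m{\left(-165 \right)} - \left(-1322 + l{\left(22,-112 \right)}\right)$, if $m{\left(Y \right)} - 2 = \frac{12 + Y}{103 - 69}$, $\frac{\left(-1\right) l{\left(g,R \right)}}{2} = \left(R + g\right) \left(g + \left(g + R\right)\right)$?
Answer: $\frac{27119}{2} \approx 13560.0$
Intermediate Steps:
$l{\left(g,R \right)} = - 2 \left(R + g\right) \left(R + 2 g\right)$ ($l{\left(g,R \right)} = - 2 \left(R + g\right) \left(g + \left(g + R\right)\right) = - 2 \left(R + g\right) \left(g + \left(R + g\right)\right) = - 2 \left(R + g\right) \left(R + 2 g\right)$)
$m{\left(Y \right)} = \frac{40}{17} + \frac{Y}{34}$ ($m{\left(Y \right)} = 2 + \frac{12 + Y}{103 - 69} = 2 + \frac{12 + Y}{34} = 2 + \left(12 + Y\right) \frac{1}{34} = 2 + \left(\frac{6}{17} + \frac{Y}{34}\right) = \frac{40}{17} + \frac{Y}{34}$)
$m{\left(-165 \right)} - \left(-1322 + l{\left(22,-112 \right)}\right) = \left(\frac{40}{17} + \frac{1}{34} \left(-165\right)\right) - \left(-1322 - \left(-14784 + 1936 + 25088\right)\right) = \left(\frac{40}{17} - \frac{165}{34}\right) - \left(-1322 - 12240\right) = - \frac{5}{2} - \left(-1322 - 12240\right) = - \frac{5}{2} - -13562 = - \frac{5}{2} + 13562 = \frac{27119}{2}$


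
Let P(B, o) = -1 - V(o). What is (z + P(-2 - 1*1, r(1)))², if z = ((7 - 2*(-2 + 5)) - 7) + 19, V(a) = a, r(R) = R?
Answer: 121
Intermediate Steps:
P(B, o) = -1 - o
z = 13 (z = ((7 - 2*3) - 7) + 19 = ((7 - 6) - 7) + 19 = (1 - 7) + 19 = -6 + 19 = 13)
(z + P(-2 - 1*1, r(1)))² = (13 + (-1 - 1*1))² = (13 + (-1 - 1))² = (13 - 2)² = 11² = 121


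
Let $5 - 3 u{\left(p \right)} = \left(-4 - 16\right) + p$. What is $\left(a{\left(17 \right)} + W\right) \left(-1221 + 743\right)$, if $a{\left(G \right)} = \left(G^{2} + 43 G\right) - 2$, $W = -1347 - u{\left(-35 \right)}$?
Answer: $166822$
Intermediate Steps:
$u{\left(p \right)} = \frac{25}{3} - \frac{p}{3}$ ($u{\left(p \right)} = \frac{5}{3} - \frac{\left(-4 - 16\right) + p}{3} = \frac{5}{3} - \frac{-20 + p}{3} = \frac{5}{3} - \left(- \frac{20}{3} + \frac{p}{3}\right) = \frac{25}{3} - \frac{p}{3}$)
$W = -1367$ ($W = -1347 - \left(\frac{25}{3} - - \frac{35}{3}\right) = -1347 - \left(\frac{25}{3} + \frac{35}{3}\right) = -1347 - 20 = -1367$)
$a{\left(G \right)} = -2 + G^{2} + 43 G$
$\left(a{\left(17 \right)} + W\right) \left(-1221 + 743\right) = \left(\left(-2 + 17^{2} + 43 \cdot 17\right) - 1367\right) \left(-1221 + 743\right) = \left(\left(-2 + 289 + 731\right) - 1367\right) \left(-478\right) = \left(1018 - 1367\right) \left(-478\right) = \left(-349\right) \left(-478\right) = 166822$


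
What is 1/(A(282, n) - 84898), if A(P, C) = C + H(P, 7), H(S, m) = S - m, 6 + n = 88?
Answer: -1/84541 ≈ -1.1829e-5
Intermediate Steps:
n = 82 (n = -6 + 88 = 82)
A(P, C) = -7 + C + P (A(P, C) = C + (P - 1*7) = C + (P - 7) = C + (-7 + P) = -7 + C + P)
1/(A(282, n) - 84898) = 1/((-7 + 82 + 282) - 84898) = 1/(357 - 84898) = 1/(-84541) = -1/84541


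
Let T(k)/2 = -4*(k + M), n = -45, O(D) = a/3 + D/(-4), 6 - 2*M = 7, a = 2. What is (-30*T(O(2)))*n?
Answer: 3600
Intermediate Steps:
M = -½ (M = 3 - ½*7 = 3 - 7/2 = -½ ≈ -0.50000)
O(D) = ⅔ - D/4 (O(D) = 2/3 + D/(-4) = 2*(⅓) + D*(-¼) = ⅔ - D/4)
T(k) = 4 - 8*k (T(k) = 2*(-4*(k - ½)) = 2*(-4*(-½ + k)) = 2*(2 - 4*k) = 4 - 8*k)
(-30*T(O(2)))*n = -30*(4 - 8*(⅔ - ¼*2))*(-45) = -30*(4 - 8*(⅔ - ½))*(-45) = -30*(4 - 8*⅙)*(-45) = -30*(4 - 4/3)*(-45) = -30*8/3*(-45) = -80*(-45) = 3600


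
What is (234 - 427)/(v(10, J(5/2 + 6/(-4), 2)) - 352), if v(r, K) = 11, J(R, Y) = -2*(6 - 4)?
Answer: 193/341 ≈ 0.56598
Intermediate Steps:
J(R, Y) = -4 (J(R, Y) = -2*2 = -4)
(234 - 427)/(v(10, J(5/2 + 6/(-4), 2)) - 352) = (234 - 427)/(11 - 352) = -193/(-341) = -193*(-1/341) = 193/341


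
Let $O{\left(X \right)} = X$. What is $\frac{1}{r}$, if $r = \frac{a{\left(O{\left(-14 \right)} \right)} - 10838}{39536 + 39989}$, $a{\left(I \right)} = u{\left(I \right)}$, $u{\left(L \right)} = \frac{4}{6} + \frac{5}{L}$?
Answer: $- \frac{3340050}{455183} \approx -7.3378$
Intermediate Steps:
$u{\left(L \right)} = \frac{2}{3} + \frac{5}{L}$ ($u{\left(L \right)} = 4 \cdot \frac{1}{6} + \frac{5}{L} = \frac{2}{3} + \frac{5}{L}$)
$a{\left(I \right)} = \frac{2}{3} + \frac{5}{I}$
$r = - \frac{455183}{3340050}$ ($r = \frac{\left(\frac{2}{3} + \frac{5}{-14}\right) - 10838}{39536 + 39989} = \frac{\left(\frac{2}{3} + 5 \left(- \frac{1}{14}\right)\right) - 10838}{79525} = \left(\left(\frac{2}{3} - \frac{5}{14}\right) - 10838\right) \frac{1}{79525} = \left(\frac{13}{42} - 10838\right) \frac{1}{79525} = \left(- \frac{455183}{42}\right) \frac{1}{79525} = - \frac{455183}{3340050} \approx -0.13628$)
$\frac{1}{r} = \frac{1}{- \frac{455183}{3340050}} = - \frac{3340050}{455183}$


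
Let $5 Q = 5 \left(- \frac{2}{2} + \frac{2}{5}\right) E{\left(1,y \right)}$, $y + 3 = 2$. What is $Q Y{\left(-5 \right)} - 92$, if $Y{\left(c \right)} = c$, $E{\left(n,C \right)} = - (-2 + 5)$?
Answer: $-101$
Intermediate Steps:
$y = -1$ ($y = -3 + 2 = -1$)
$E{\left(n,C \right)} = -3$ ($E{\left(n,C \right)} = \left(-1\right) 3 = -3$)
$Q = \frac{9}{5}$ ($Q = \frac{5 \left(- \frac{2}{2} + \frac{2}{5}\right) \left(-3\right)}{5} = \frac{5 \left(\left(-2\right) \frac{1}{2} + 2 \cdot \frac{1}{5}\right) \left(-3\right)}{5} = \frac{5 \left(-1 + \frac{2}{5}\right) \left(-3\right)}{5} = \frac{5 \left(- \frac{3}{5}\right) \left(-3\right)}{5} = \frac{\left(-3\right) \left(-3\right)}{5} = \frac{1}{5} \cdot 9 = \frac{9}{5} \approx 1.8$)
$Q Y{\left(-5 \right)} - 92 = \frac{9}{5} \left(-5\right) - 92 = -9 - 92 = -101$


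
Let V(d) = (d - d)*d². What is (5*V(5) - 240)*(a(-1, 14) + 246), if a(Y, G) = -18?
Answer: -54720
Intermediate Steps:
V(d) = 0 (V(d) = 0*d² = 0)
(5*V(5) - 240)*(a(-1, 14) + 246) = (5*0 - 240)*(-18 + 246) = (0 - 240)*228 = -240*228 = -54720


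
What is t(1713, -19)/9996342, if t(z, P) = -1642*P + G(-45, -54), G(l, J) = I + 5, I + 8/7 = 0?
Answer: 218413/69974394 ≈ 0.0031213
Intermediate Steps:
I = -8/7 (I = -8/7 + 0 = -8/7 ≈ -1.1429)
G(l, J) = 27/7 (G(l, J) = -8/7 + 5 = 27/7)
t(z, P) = 27/7 - 1642*P (t(z, P) = -1642*P + 27/7 = 27/7 - 1642*P)
t(1713, -19)/9996342 = (27/7 - 1642*(-19))/9996342 = (27/7 + 31198)*(1/9996342) = (218413/7)*(1/9996342) = 218413/69974394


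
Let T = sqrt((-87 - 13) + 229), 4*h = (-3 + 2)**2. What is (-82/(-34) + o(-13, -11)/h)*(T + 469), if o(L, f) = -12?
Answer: -363475/17 - 775*sqrt(129)/17 ≈ -21899.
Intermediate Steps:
h = 1/4 (h = (-3 + 2)**2/4 = (1/4)*(-1)**2 = (1/4)*1 = 1/4 ≈ 0.25000)
T = sqrt(129) (T = sqrt(-100 + 229) = sqrt(129) ≈ 11.358)
(-82/(-34) + o(-13, -11)/h)*(T + 469) = (-82/(-34) - 12/1/4)*(sqrt(129) + 469) = (-82*(-1/34) - 12*4)*(469 + sqrt(129)) = (41/17 - 48)*(469 + sqrt(129)) = -775*(469 + sqrt(129))/17 = -363475/17 - 775*sqrt(129)/17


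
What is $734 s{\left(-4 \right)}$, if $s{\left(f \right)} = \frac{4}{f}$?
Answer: $-734$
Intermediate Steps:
$734 s{\left(-4 \right)} = 734 \frac{4}{-4} = 734 \cdot 4 \left(- \frac{1}{4}\right) = 734 \left(-1\right) = -734$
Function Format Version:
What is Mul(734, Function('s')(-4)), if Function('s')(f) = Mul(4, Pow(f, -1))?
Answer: -734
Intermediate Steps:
Mul(734, Function('s')(-4)) = Mul(734, Mul(4, Pow(-4, -1))) = Mul(734, Mul(4, Rational(-1, 4))) = Mul(734, -1) = -734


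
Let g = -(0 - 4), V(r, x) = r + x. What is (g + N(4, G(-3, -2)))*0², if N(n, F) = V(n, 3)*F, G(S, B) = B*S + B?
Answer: 0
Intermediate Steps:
G(S, B) = B + B*S
g = 4 (g = -1*(-4) = 4)
N(n, F) = F*(3 + n) (N(n, F) = (n + 3)*F = (3 + n)*F = F*(3 + n))
(g + N(4, G(-3, -2)))*0² = (4 + (-2*(1 - 3))*(3 + 4))*0² = (4 - 2*(-2)*7)*0 = (4 + 4*7)*0 = (4 + 28)*0 = 32*0 = 0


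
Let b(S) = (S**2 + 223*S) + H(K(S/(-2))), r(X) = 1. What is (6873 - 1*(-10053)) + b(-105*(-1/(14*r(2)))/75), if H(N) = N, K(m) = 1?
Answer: 1694931/100 ≈ 16949.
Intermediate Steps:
b(S) = 1 + S**2 + 223*S (b(S) = (S**2 + 223*S) + 1 = 1 + S**2 + 223*S)
(6873 - 1*(-10053)) + b(-105*(-1/(14*r(2)))/75) = (6873 - 1*(-10053)) + (1 + (-105/((1*7)*(-2))/75)**2 + 223*(-105/((1*7)*(-2))/75)) = (6873 + 10053) + (1 + (-105/(7*(-2))*(1/75))**2 + 223*(-105/(7*(-2))*(1/75))) = 16926 + (1 + (-105/(-14)*(1/75))**2 + 223*(-105/(-14)*(1/75))) = 16926 + (1 + (-105*(-1/14)*(1/75))**2 + 223*(-105*(-1/14)*(1/75))) = 16926 + (1 + ((15/2)*(1/75))**2 + 223*((15/2)*(1/75))) = 16926 + (1 + (1/10)**2 + 223*(1/10)) = 16926 + (1 + 1/100 + 223/10) = 16926 + 2331/100 = 1694931/100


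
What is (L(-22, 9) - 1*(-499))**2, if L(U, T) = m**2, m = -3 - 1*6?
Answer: 336400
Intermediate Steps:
m = -9 (m = -3 - 6 = -9)
L(U, T) = 81 (L(U, T) = (-9)**2 = 81)
(L(-22, 9) - 1*(-499))**2 = (81 - 1*(-499))**2 = (81 + 499)**2 = 580**2 = 336400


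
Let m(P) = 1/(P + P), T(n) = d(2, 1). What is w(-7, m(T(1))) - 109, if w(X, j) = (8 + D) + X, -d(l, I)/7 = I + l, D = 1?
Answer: -107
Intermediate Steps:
d(l, I) = -7*I - 7*l (d(l, I) = -7*(I + l) = -7*I - 7*l)
T(n) = -21 (T(n) = -7*1 - 7*2 = -7 - 14 = -21)
m(P) = 1/(2*P)
w(X, j) = 9 + X (w(X, j) = (8 + 1) + X = 9 + X)
w(-7, m(T(1))) - 109 = (9 - 7) - 109 = 2 - 109 = -107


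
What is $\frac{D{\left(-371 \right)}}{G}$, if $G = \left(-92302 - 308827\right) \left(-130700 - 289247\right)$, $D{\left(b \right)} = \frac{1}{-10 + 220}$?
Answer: $\frac{1}{35375113234230} \approx 2.8268 \cdot 10^{-14}$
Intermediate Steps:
$D{\left(b \right)} = \frac{1}{210}$
$G = 168452920163$ ($G = \left(-401129\right) \left(-419947\right) = 168452920163$)
$\frac{D{\left(-371 \right)}}{G} = \frac{1}{210 \cdot 168452920163} = \frac{1}{210} \cdot \frac{1}{168452920163} = \frac{1}{35375113234230}$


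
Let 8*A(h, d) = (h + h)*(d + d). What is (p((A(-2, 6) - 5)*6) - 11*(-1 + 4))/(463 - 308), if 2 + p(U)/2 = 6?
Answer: -5/31 ≈ -0.16129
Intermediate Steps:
A(h, d) = d*h/2 (A(h, d) = ((h + h)*(d + d))/8 = ((2*h)*(2*d))/8 = (4*d*h)/8 = d*h/2)
p(U) = 8 (p(U) = -4 + 2*6 = -4 + 12 = 8)
(p((A(-2, 6) - 5)*6) - 11*(-1 + 4))/(463 - 308) = (8 - 11*(-1 + 4))/(463 - 308) = (8 - 11*3)/155 = (8 - 33)*(1/155) = -25*1/155 = -5/31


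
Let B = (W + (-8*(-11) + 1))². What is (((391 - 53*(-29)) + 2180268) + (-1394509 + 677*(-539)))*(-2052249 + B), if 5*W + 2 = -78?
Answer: -865405025280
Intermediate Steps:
W = -16 (W = -⅖ + (⅕)*(-78) = -⅖ - 78/5 = -16)
B = 5329 (B = (-16 + (-8*(-11) + 1))² = (-16 + (88 + 1))² = (-16 + 89)² = 73² = 5329)
(((391 - 53*(-29)) + 2180268) + (-1394509 + 677*(-539)))*(-2052249 + B) = (((391 - 53*(-29)) + 2180268) + (-1394509 + 677*(-539)))*(-2052249 + 5329) = (((391 + 1537) + 2180268) + (-1394509 - 364903))*(-2046920) = ((1928 + 2180268) - 1759412)*(-2046920) = (2182196 - 1759412)*(-2046920) = 422784*(-2046920) = -865405025280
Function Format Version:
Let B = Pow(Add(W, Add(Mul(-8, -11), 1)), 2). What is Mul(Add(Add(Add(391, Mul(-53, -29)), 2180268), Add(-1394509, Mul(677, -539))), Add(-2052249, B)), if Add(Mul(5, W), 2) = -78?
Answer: -865405025280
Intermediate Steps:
W = -16 (W = Add(Rational(-2, 5), Mul(Rational(1, 5), -78)) = Add(Rational(-2, 5), Rational(-78, 5)) = -16)
B = 5329 (B = Pow(Add(-16, Add(Mul(-8, -11), 1)), 2) = Pow(Add(-16, Add(88, 1)), 2) = Pow(Add(-16, 89), 2) = Pow(73, 2) = 5329)
Mul(Add(Add(Add(391, Mul(-53, -29)), 2180268), Add(-1394509, Mul(677, -539))), Add(-2052249, B)) = Mul(Add(Add(Add(391, Mul(-53, -29)), 2180268), Add(-1394509, Mul(677, -539))), Add(-2052249, 5329)) = Mul(Add(Add(Add(391, 1537), 2180268), Add(-1394509, -364903)), -2046920) = Mul(Add(Add(1928, 2180268), -1759412), -2046920) = Mul(Add(2182196, -1759412), -2046920) = Mul(422784, -2046920) = -865405025280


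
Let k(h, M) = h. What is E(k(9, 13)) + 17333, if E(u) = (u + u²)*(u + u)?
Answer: 18953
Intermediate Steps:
E(u) = 2*u*(u + u²) (E(u) = (u + u²)*(2*u) = 2*u*(u + u²))
E(k(9, 13)) + 17333 = 2*9²*(1 + 9) + 17333 = 2*81*10 + 17333 = 1620 + 17333 = 18953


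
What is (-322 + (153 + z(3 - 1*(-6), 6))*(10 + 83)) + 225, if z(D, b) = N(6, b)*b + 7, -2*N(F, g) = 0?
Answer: 14783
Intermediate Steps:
N(F, g) = 0 (N(F, g) = -½*0 = 0)
z(D, b) = 7 (z(D, b) = 0*b + 7 = 0 + 7 = 7)
(-322 + (153 + z(3 - 1*(-6), 6))*(10 + 83)) + 225 = (-322 + (153 + 7)*(10 + 83)) + 225 = (-322 + 160*93) + 225 = (-322 + 14880) + 225 = 14558 + 225 = 14783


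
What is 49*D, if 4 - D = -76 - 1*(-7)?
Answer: 3577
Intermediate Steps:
D = 73 (D = 4 - (-76 - 1*(-7)) = 4 - (-76 + 7) = 4 - 1*(-69) = 4 + 69 = 73)
49*D = 49*73 = 3577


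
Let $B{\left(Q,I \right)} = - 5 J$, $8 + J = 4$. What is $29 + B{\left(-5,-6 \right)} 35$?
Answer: $729$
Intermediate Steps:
$J = -4$ ($J = -8 + 4 = -4$)
$B{\left(Q,I \right)} = 20$ ($B{\left(Q,I \right)} = \left(-5\right) \left(-4\right) = 20$)
$29 + B{\left(-5,-6 \right)} 35 = 29 + 20 \cdot 35 = 29 + 700 = 729$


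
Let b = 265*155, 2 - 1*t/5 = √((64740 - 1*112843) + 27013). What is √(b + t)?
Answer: √(41085 - 5*I*√21090) ≈ 202.7 - 1.791*I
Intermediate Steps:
t = 10 - 5*I*√21090 (t = 10 - 5*√((64740 - 1*112843) + 27013) = 10 - 5*√((64740 - 112843) + 27013) = 10 - 5*√(-48103 + 27013) = 10 - 5*I*√21090 ≈ 10.0 - 726.12*I)
b = 41075
√(b + t) = √(41075 + (10 - 5*I*√21090)) = √(41085 - 5*I*√21090)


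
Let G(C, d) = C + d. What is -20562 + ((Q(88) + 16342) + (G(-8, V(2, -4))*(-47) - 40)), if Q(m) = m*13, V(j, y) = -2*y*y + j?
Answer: -1330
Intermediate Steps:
V(j, y) = j - 2*y² (V(j, y) = -2*y² + j = j - 2*y²)
Q(m) = 13*m
-20562 + ((Q(88) + 16342) + (G(-8, V(2, -4))*(-47) - 40)) = -20562 + ((13*88 + 16342) + ((-8 + (2 - 2*(-4)²))*(-47) - 40)) = -20562 + ((1144 + 16342) + ((-8 + (2 - 2*16))*(-47) - 40)) = -20562 + (17486 + ((-8 + (2 - 32))*(-47) - 40)) = -20562 + (17486 + ((-8 - 30)*(-47) - 40)) = -20562 + (17486 + (-38*(-47) - 40)) = -20562 + (17486 + (1786 - 40)) = -20562 + (17486 + 1746) = -20562 + 19232 = -1330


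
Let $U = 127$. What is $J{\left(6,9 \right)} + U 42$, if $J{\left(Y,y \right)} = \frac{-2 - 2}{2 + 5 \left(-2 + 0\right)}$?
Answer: $\frac{10669}{2} \approx 5334.5$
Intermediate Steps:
$J{\left(Y,y \right)} = \frac{1}{2}$ ($J{\left(Y,y \right)} = - \frac{4}{2 + 5 \left(-2\right)} = - \frac{4}{2 - 10} = - \frac{4}{-8} = \left(-4\right) \left(- \frac{1}{8}\right) = \frac{1}{2}$)
$J{\left(6,9 \right)} + U 42 = \frac{1}{2} + 127 \cdot 42 = \frac{1}{2} + 5334 = \frac{10669}{2}$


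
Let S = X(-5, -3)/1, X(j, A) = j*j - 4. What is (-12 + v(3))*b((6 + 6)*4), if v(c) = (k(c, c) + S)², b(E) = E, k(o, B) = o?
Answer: 27072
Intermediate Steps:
X(j, A) = -4 + j² (X(j, A) = j² - 4 = -4 + j²)
S = 21 (S = (-4 + (-5)²)/1 = (-4 + 25)*1 = 21*1 = 21)
v(c) = (21 + c)² (v(c) = (c + 21)² = (21 + c)²)
(-12 + v(3))*b((6 + 6)*4) = (-12 + (21 + 3)²)*((6 + 6)*4) = (-12 + 24²)*(12*4) = (-12 + 576)*48 = 564*48 = 27072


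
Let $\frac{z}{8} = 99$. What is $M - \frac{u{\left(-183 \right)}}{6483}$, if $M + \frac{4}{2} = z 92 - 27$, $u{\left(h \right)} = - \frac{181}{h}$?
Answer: $\frac{86410642634}{1186389} \approx 72835.0$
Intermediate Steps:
$z = 792$ ($z = 8 \cdot 99 = 792$)
$M = 72835$ ($M = -2 + \left(792 \cdot 92 - 27\right) = -2 + \left(72864 - 27\right) = -2 + 72837 = 72835$)
$M - \frac{u{\left(-183 \right)}}{6483} = 72835 - \frac{\left(-181\right) \frac{1}{-183}}{6483} = 72835 - \left(-181\right) \left(- \frac{1}{183}\right) \frac{1}{6483} = 72835 - \frac{181}{183} \cdot \frac{1}{6483} = 72835 - \frac{181}{1186389} = \frac{86410642634}{1186389}$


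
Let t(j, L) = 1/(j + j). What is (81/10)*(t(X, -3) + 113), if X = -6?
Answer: 7317/8 ≈ 914.63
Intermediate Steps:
t(j, L) = 1/(2*j)
(81/10)*(t(X, -3) + 113) = (81/10)*((½)/(-6) + 113) = (81*(⅒))*((½)*(-⅙) + 113) = 81*(-1/12 + 113)/10 = (81/10)*(1355/12) = 7317/8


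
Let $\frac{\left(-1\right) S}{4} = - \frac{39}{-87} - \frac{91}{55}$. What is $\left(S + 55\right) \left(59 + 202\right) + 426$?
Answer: $\frac{882219}{55} \approx 16040.0$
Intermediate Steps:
$S = \frac{7696}{1595}$ ($S = - 4 \left(- \frac{39}{-87} - \frac{91}{55}\right) = - 4 \left(\left(-39\right) \left(- \frac{1}{87}\right) - \frac{91}{55}\right) = - 4 \left(\frac{13}{29} - \frac{91}{55}\right) = \left(-4\right) \left(- \frac{1924}{1595}\right) = \frac{7696}{1595} \approx 4.8251$)
$\left(S + 55\right) \left(59 + 202\right) + 426 = \left(\frac{7696}{1595} + 55\right) \left(59 + 202\right) + 426 = \frac{95421}{1595} \cdot 261 + 426 = \frac{858789}{55} + 426 = \frac{882219}{55}$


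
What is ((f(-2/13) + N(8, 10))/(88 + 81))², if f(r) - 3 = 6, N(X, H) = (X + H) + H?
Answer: 1369/28561 ≈ 0.047933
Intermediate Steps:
N(X, H) = X + 2*H (N(X, H) = (H + X) + H = X + 2*H)
f(r) = 9 (f(r) = 3 + 6 = 9)
((f(-2/13) + N(8, 10))/(88 + 81))² = ((9 + (8 + 2*10))/(88 + 81))² = ((9 + (8 + 20))/169)² = ((9 + 28)*(1/169))² = (37*(1/169))² = (37/169)² = 1369/28561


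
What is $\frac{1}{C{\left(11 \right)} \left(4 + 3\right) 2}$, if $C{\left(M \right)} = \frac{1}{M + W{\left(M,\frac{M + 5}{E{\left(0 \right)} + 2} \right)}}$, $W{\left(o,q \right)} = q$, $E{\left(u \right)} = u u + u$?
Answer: $\frac{19}{14} \approx 1.3571$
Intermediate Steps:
$E{\left(u \right)} = u + u^{2}$ ($E{\left(u \right)} = u^{2} + u = u + u^{2}$)
$C{\left(M \right)} = \frac{1}{\frac{5}{2} + \frac{3 M}{2}}$ ($C{\left(M \right)} = \frac{1}{M + \frac{M + 5}{0 \left(1 + 0\right) + 2}} = \frac{1}{M + \frac{5 + M}{0 \cdot 1 + 2}} = \frac{1}{M + \frac{5 + M}{0 + 2}} = \frac{1}{M + \frac{5 + M}{2}} = \frac{1}{M + \left(5 + M\right) \frac{1}{2}} = \frac{1}{M + \left(\frac{5}{2} + \frac{M}{2}\right)} = \frac{1}{\frac{5}{2} + \frac{3 M}{2}}$)
$\frac{1}{C{\left(11 \right)} \left(4 + 3\right) 2} = \frac{1}{\frac{2}{5 + 3 \cdot 11} \left(4 + 3\right) 2} = \frac{1}{\frac{2}{5 + 33} \cdot 7 \cdot 2} = \frac{1}{\frac{2}{38} \cdot 14} = \frac{1}{2 \cdot \frac{1}{38} \cdot 14} = \frac{1}{\frac{1}{19} \cdot 14} = \frac{1}{\frac{14}{19}} = \frac{19}{14}$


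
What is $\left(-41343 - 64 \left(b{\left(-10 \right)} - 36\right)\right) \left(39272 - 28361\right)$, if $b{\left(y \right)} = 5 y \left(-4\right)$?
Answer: $-565615329$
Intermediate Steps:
$b{\left(y \right)} = - 20 y$
$\left(-41343 - 64 \left(b{\left(-10 \right)} - 36\right)\right) \left(39272 - 28361\right) = \left(-41343 - 64 \left(\left(-20\right) \left(-10\right) - 36\right)\right) \left(39272 - 28361\right) = \left(-41343 - 64 \left(200 - 36\right)\right) 10911 = \left(-41343 - 10496\right) 10911 = \left(-51839\right) 10911 = -565615329$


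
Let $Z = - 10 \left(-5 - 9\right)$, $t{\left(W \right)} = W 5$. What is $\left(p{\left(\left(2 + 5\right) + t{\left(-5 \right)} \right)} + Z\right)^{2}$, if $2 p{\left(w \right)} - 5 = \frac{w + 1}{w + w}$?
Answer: $\frac{105616729}{5184} \approx 20374.0$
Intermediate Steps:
$t{\left(W \right)} = 5 W$
$Z = 140$ ($Z = \left(-10\right) \left(-14\right) = 140$)
$p{\left(w \right)} = \frac{5}{2} + \frac{1 + w}{4 w}$ ($p{\left(w \right)} = \frac{5}{2} + \frac{\left(w + 1\right) \frac{1}{w + w}}{2} = \frac{5}{2} + \frac{\left(1 + w\right) \frac{1}{2 w}}{2} = \frac{5}{2} + \frac{\frac{1}{2} \frac{1}{w} \left(1 + w\right)}{2} = \frac{5}{2} + \frac{1 + w}{4 w}$)
$\left(p{\left(\left(2 + 5\right) + t{\left(-5 \right)} \right)} + Z\right)^{2} = \left(\frac{1 + 11 \left(\left(2 + 5\right) + 5 \left(-5\right)\right)}{4 \left(\left(2 + 5\right) + 5 \left(-5\right)\right)} + 140\right)^{2} = \left(\frac{1 + 11 \left(7 - 25\right)}{4 \left(7 - 25\right)} + 140\right)^{2} = \left(\frac{1 + 11 \left(-18\right)}{4 \left(-18\right)} + 140\right)^{2} = \left(\frac{1}{4} \left(- \frac{1}{18}\right) \left(1 - 198\right) + 140\right)^{2} = \left(\frac{1}{4} \left(- \frac{1}{18}\right) \left(-197\right) + 140\right)^{2} = \left(\frac{197}{72} + 140\right)^{2} = \left(\frac{10277}{72}\right)^{2} = \frac{105616729}{5184}$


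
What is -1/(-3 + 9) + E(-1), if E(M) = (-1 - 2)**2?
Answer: 53/6 ≈ 8.8333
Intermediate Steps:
E(M) = 9 (E(M) = (-3)**2 = 9)
-1/(-3 + 9) + E(-1) = -1/(-3 + 9) + 9 = -1/6 + 9 = 53/6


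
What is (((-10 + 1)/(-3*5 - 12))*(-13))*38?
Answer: -494/3 ≈ -164.67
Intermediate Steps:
(((-10 + 1)/(-3*5 - 12))*(-13))*38 = (-9/(-15 - 12)*(-13))*38 = (-9/(-27)*(-13))*38 = (-9*(-1/27)*(-13))*38 = ((1/3)*(-13))*38 = -13/3*38 = -494/3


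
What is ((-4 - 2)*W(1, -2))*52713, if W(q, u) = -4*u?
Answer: -2530224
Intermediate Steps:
((-4 - 2)*W(1, -2))*52713 = ((-4 - 2)*(-4*(-2)))*52713 = -6*8*52713 = -48*52713 = -2530224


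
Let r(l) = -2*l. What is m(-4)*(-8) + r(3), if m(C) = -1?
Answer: 2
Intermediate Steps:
m(-4)*(-8) + r(3) = -1*(-8) - 2*3 = 8 - 6 = 2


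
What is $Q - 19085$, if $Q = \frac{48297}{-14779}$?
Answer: $- \frac{282105512}{14779} \approx -19088.0$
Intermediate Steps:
$Q = - \frac{48297}{14779}$ ($Q = 48297 \left(- \frac{1}{14779}\right) = - \frac{48297}{14779} \approx -3.2679$)
$Q - 19085 = - \frac{48297}{14779} - 19085 = - \frac{282105512}{14779}$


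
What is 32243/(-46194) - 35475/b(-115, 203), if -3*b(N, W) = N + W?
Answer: 223334503/184776 ≈ 1208.7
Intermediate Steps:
b(N, W) = -N/3 - W/3 (b(N, W) = -(N + W)/3 = -N/3 - W/3)
32243/(-46194) - 35475/b(-115, 203) = 32243/(-46194) - 35475/(-⅓*(-115) - ⅓*203) = 32243*(-1/46194) - 35475/(115/3 - 203/3) = -32243/46194 - 35475/(-88/3) = -32243/46194 - 35475*(-3/88) = -32243/46194 + 9675/8 = 223334503/184776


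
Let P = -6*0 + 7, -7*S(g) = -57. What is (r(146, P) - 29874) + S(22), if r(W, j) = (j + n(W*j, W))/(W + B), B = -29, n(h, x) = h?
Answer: -8150978/273 ≈ -29857.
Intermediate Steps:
S(g) = 57/7 (S(g) = -1/7*(-57) = 57/7)
P = 7 (P = 0 + 7 = 7)
r(W, j) = (j + W*j)/(-29 + W) (r(W, j) = (j + W*j)/(W - 29) = (j + W*j)/(-29 + W))
(r(146, P) - 29874) + S(22) = (7*(1 + 146)/(-29 + 146) - 29874) + 57/7 = (7*147/117 - 29874) + 57/7 = (7*(1/117)*147 - 29874) + 57/7 = (343/39 - 29874) + 57/7 = -1164743/39 + 57/7 = -8150978/273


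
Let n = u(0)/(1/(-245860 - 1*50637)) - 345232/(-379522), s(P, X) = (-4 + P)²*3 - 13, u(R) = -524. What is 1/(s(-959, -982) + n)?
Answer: 189761/30010042333858 ≈ 6.3232e-9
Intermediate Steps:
s(P, X) = -13 + 3*(-4 + P)² (s(P, X) = 3*(-4 + P)² - 13 = -13 + 3*(-4 + P)²)
n = 29482109394324/189761 (n = -524/(1/(-245860 - 1*50637)) - 345232/(-379522) = -524/(1/(-245860 - 50637)) - 345232*(-1/379522) = -524/(1/(-296497)) + 172616/189761 = -524/(-1/296497) + 172616/189761 = -524*(-296497) + 172616/189761 = 155364428 + 172616/189761 = 29482109394324/189761 ≈ 1.5536e+8)
1/(s(-959, -982) + n) = 1/((-13 + 3*(-4 - 959)²) + 29482109394324/189761) = 1/((-13 + 3*(-963)²) + 29482109394324/189761) = 1/((-13 + 3*927369) + 29482109394324/189761) = 1/((-13 + 2782107) + 29482109394324/189761) = 1/(2782094 + 29482109394324/189761) = 1/(30010042333858/189761) = 189761/30010042333858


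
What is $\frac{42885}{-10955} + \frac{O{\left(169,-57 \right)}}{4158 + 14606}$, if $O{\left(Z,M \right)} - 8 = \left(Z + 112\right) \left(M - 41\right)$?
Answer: $- \frac{110628529}{20555962} \approx -5.3818$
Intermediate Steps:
$O{\left(Z,M \right)} = 8 + \left(-41 + M\right) \left(112 + Z\right)$ ($O{\left(Z,M \right)} = 8 + \left(Z + 112\right) \left(M - 41\right) = 8 + \left(112 + Z\right) \left(-41 + M\right) = 8 + \left(-41 + M\right) \left(112 + Z\right)$)
$\frac{42885}{-10955} + \frac{O{\left(169,-57 \right)}}{4158 + 14606} = \frac{42885}{-10955} + \frac{-4584 - 6929 + 112 \left(-57\right) - 9633}{4158 + 14606} = 42885 \left(- \frac{1}{10955}\right) + \frac{-4584 - 6929 - 6384 - 9633}{18764} = - \frac{8577}{2191} - \frac{13765}{9382} = - \frac{110628529}{20555962}$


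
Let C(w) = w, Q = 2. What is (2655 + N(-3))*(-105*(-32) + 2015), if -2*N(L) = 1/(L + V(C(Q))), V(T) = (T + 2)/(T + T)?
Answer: 57087875/4 ≈ 1.4272e+7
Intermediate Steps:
V(T) = (2 + T)/(2*T) (V(T) = (2 + T)/((2*T)) = (2 + T)*(1/(2*T)) = (2 + T)/(2*T))
N(L) = -1/(2*(1 + L)) (N(L) = -1/(2*(L + (½)*(2 + 2)/2)) = -1/(2*(L + (½)*(½)*4)) = -1/(2*(L + 1)) = -1/(2*(1 + L)))
(2655 + N(-3))*(-105*(-32) + 2015) = (2655 - 1/(2 + 2*(-3)))*(-105*(-32) + 2015) = (2655 - 1/(2 - 6))*(3360 + 2015) = (2655 - 1/(-4))*5375 = (2655 - 1*(-¼))*5375 = (2655 + ¼)*5375 = (10621/4)*5375 = 57087875/4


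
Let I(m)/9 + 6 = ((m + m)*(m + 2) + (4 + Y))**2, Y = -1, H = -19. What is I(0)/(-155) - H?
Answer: 2918/155 ≈ 18.826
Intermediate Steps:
I(m) = -54 + 9*(3 + 2*m*(2 + m))**2 (I(m) = -54 + 9*((m + m)*(m + 2) + (4 - 1))**2 = -54 + 9*((2*m)*(2 + m) + 3)**2 = -54 + 9*(2*m*(2 + m) + 3)**2 = -54 + 9*(3 + 2*m*(2 + m))**2)
I(0)/(-155) - H = (-54 + 9*(3 + 2*0**2 + 4*0)**2)/(-155) - 1*(-19) = (-54 + 9*(3 + 2*0 + 0)**2)*(-1/155) + 19 = (-54 + 9*(3 + 0 + 0)**2)*(-1/155) + 19 = (-54 + 9*3**2)*(-1/155) + 19 = (-54 + 9*9)*(-1/155) + 19 = (-54 + 81)*(-1/155) + 19 = 27*(-1/155) + 19 = -27/155 + 19 = 2918/155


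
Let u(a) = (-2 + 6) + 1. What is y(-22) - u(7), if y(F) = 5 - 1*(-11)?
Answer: 11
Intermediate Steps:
y(F) = 16 (y(F) = 5 + 11 = 16)
u(a) = 5 (u(a) = 4 + 1 = 5)
y(-22) - u(7) = 16 - 1*5 = 16 - 5 = 11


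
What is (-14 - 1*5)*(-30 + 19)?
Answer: 209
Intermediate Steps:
(-14 - 1*5)*(-30 + 19) = (-14 - 5)*(-11) = -19*(-11) = 209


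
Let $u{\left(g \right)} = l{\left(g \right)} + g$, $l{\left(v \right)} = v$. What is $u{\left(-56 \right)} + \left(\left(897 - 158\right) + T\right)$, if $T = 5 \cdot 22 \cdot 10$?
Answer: $1727$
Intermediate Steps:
$T = 1100$ ($T = 110 \cdot 10 = 1100$)
$u{\left(g \right)} = 2 g$ ($u{\left(g \right)} = g + g = 2 g$)
$u{\left(-56 \right)} + \left(\left(897 - 158\right) + T\right) = 2 \left(-56\right) + \left(\left(897 - 158\right) + 1100\right) = -112 + \left(\left(897 - 158\right) + 1100\right) = -112 + \left(739 + 1100\right) = -112 + 1839 = 1727$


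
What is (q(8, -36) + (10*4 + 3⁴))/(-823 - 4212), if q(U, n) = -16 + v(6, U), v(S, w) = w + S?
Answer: -119/5035 ≈ -0.023635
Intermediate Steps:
v(S, w) = S + w
q(U, n) = -10 + U (q(U, n) = -16 + (6 + U) = -10 + U)
(q(8, -36) + (10*4 + 3⁴))/(-823 - 4212) = ((-10 + 8) + (10*4 + 3⁴))/(-823 - 4212) = (-2 + (40 + 81))/(-5035) = (-2 + 121)*(-1/5035) = 119*(-1/5035) = -119/5035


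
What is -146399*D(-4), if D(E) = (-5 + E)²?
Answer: -11858319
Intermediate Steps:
-146399*D(-4) = -146399*(-5 - 4)² = -146399*(-9)² = -146399*81 = -11858319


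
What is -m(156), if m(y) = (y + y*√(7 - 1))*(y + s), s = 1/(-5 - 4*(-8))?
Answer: -219076/9 - 219076*√6/9 ≈ -83967.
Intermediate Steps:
s = 1/27 (s = 1/(-5 + 32) = 1/27 ≈ 0.037037)
m(y) = (1/27 + y)*(y + y*√6) (m(y) = (y + y*√(7 - 1))*(y + 1/27) = (y + y*√6)*(1/27 + y) = (1/27 + y)*(y + y*√6))
-m(156) = -156*(1 + √6 + 27*156 + 27*156*√6)/27 = -156*(1 + √6 + 4212 + 4212*√6)/27 = -156*(4213 + 4213*√6)/27 = -(219076/9 + 219076*√6/9) = -219076/9 - 219076*√6/9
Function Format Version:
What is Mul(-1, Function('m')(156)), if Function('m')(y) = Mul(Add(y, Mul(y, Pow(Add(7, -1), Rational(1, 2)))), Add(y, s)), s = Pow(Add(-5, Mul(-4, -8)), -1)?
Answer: Add(Rational(-219076, 9), Mul(Rational(-219076, 9), Pow(6, Rational(1, 2)))) ≈ -83967.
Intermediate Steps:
s = Rational(1, 27) (s = Pow(Add(-5, 32), -1) = Pow(27, -1) = Rational(1, 27) ≈ 0.037037)
Function('m')(y) = Mul(Add(Rational(1, 27), y), Add(y, Mul(y, Pow(6, Rational(1, 2))))) (Function('m')(y) = Mul(Add(y, Mul(y, Pow(Add(7, -1), Rational(1, 2)))), Add(y, Rational(1, 27))) = Mul(Add(y, Mul(y, Pow(6, Rational(1, 2)))), Add(Rational(1, 27), y)) = Mul(Add(Rational(1, 27), y), Add(y, Mul(y, Pow(6, Rational(1, 2))))))
Mul(-1, Function('m')(156)) = Mul(-1, Mul(Rational(1, 27), 156, Add(1, Pow(6, Rational(1, 2)), Mul(27, 156), Mul(27, 156, Pow(6, Rational(1, 2)))))) = Mul(-1, Mul(Rational(1, 27), 156, Add(1, Pow(6, Rational(1, 2)), 4212, Mul(4212, Pow(6, Rational(1, 2)))))) = Mul(-1, Mul(Rational(1, 27), 156, Add(4213, Mul(4213, Pow(6, Rational(1, 2)))))) = Mul(-1, Add(Rational(219076, 9), Mul(Rational(219076, 9), Pow(6, Rational(1, 2))))) = Add(Rational(-219076, 9), Mul(Rational(-219076, 9), Pow(6, Rational(1, 2))))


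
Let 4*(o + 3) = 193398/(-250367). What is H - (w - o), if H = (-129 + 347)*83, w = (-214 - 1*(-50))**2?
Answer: -4409059569/500734 ≈ -8805.2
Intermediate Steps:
w = 26896 (w = (-214 + 50)**2 = (-164)**2 = 26896)
o = -1598901/500734 (o = -3 + (193398/(-250367))/4 = -3 + (193398*(-1/250367))/4 = -3 + (1/4)*(-193398/250367) = -3 - 96699/500734 = -1598901/500734 ≈ -3.1931)
H = 18094 (H = 218*83 = 18094)
H - (w - o) = 18094 - (26896 - 1*(-1598901/500734)) = 18094 - (26896 + 1598901/500734) = 18094 - 1*13469340565/500734 = 18094 - 13469340565/500734 = -4409059569/500734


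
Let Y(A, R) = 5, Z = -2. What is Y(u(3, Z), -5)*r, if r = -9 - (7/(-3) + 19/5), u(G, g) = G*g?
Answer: -157/3 ≈ -52.333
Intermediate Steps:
r = -157/15 (r = -9 - (7*(-⅓) + 19*(⅕)) = -9 - (-7/3 + 19/5) = -9 - 1*22/15 = -9 - 22/15 = -157/15 ≈ -10.467)
Y(u(3, Z), -5)*r = 5*(-157/15) = -157/3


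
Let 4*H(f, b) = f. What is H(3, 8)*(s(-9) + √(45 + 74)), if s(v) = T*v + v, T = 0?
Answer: -27/4 + 3*√119/4 ≈ 1.4315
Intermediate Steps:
H(f, b) = f/4
s(v) = v (s(v) = 0*v + v = 0 + v = v)
H(3, 8)*(s(-9) + √(45 + 74)) = ((¼)*3)*(-9 + √(45 + 74)) = 3*(-9 + √119)/4 = -27/4 + 3*√119/4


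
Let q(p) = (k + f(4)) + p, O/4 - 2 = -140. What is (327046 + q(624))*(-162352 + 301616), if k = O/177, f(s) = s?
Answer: 2692332699648/59 ≈ 4.5633e+10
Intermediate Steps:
O = -552 (O = 8 + 4*(-140) = 8 - 560 = -552)
k = -184/59 (k = -552/177 = -552*1/177 = -184/59 ≈ -3.1186)
q(p) = 52/59 + p (q(p) = (-184/59 + 4) + p = 52/59 + p)
(327046 + q(624))*(-162352 + 301616) = (327046 + (52/59 + 624))*(-162352 + 301616) = (327046 + 36868/59)*139264 = (19332582/59)*139264 = 2692332699648/59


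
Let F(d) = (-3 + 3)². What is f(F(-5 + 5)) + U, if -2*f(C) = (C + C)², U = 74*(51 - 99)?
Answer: -3552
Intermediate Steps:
U = -3552 (U = 74*(-48) = -3552)
F(d) = 0 (F(d) = 0² = 0)
f(C) = -2*C² (f(C) = -(C + C)²/2 = -4*C²/2 = -2*C²)
f(F(-5 + 5)) + U = -2*0² - 3552 = -2*0 - 3552 = 0 - 3552 = -3552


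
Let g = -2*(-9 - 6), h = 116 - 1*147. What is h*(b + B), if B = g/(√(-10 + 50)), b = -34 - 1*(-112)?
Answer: -2418 - 93*√10/2 ≈ -2565.0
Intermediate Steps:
h = -31 (h = 116 - 147 = -31)
b = 78 (b = -34 + 112 = 78)
g = 30 (g = -2*(-15) = 30)
B = 3*√10/2 (B = 30/(√(-10 + 50)) = 30/(√40) = 30/((2*√10)) = 30*(√10/20) = 3*√10/2 ≈ 4.7434)
h*(b + B) = -31*(78 + 3*√10/2) = -2418 - 93*√10/2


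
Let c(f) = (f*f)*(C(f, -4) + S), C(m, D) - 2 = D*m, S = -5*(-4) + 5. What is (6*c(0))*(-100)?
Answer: 0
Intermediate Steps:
S = 25 (S = 20 + 5 = 25)
C(m, D) = 2 + D*m
c(f) = f²*(27 - 4*f) (c(f) = (f*f)*((2 - 4*f) + 25) = f²*(27 - 4*f))
(6*c(0))*(-100) = (6*(0²*(27 - 4*0)))*(-100) = (6*(0*(27 + 0)))*(-100) = (6*(0*27))*(-100) = (6*0)*(-100) = 0*(-100) = 0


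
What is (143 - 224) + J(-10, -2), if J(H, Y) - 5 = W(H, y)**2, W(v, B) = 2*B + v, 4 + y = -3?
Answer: 500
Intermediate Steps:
y = -7 (y = -4 - 3 = -7)
W(v, B) = v + 2*B
J(H, Y) = 5 + (-14 + H)**2 (J(H, Y) = 5 + (H + 2*(-7))**2 = 5 + (H - 14)**2 = 5 + (-14 + H)**2)
(143 - 224) + J(-10, -2) = (143 - 224) + (5 + (-14 - 10)**2) = -81 + (5 + (-24)**2) = -81 + (5 + 576) = -81 + 581 = 500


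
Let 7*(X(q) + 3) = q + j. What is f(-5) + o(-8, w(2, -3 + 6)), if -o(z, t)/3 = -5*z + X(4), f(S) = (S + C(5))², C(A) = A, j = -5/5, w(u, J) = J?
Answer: -786/7 ≈ -112.29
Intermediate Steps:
j = -1 (j = -5*⅕ = -1)
X(q) = -22/7 + q/7 (X(q) = -3 + (q - 1)/7 = -3 + (-1 + q)/7 = -3 + (-⅐ + q/7) = -22/7 + q/7)
f(S) = (5 + S)² (f(S) = (S + 5)² = (5 + S)²)
o(z, t) = 54/7 + 15*z (o(z, t) = -3*(-5*z + (-22/7 + (⅐)*4)) = -3*(-5*z + (-22/7 + 4/7)) = -3*(-5*z - 18/7) = -3*(-18/7 - 5*z) = 54/7 + 15*z)
f(-5) + o(-8, w(2, -3 + 6)) = (5 - 5)² + (54/7 + 15*(-8)) = 0² + (54/7 - 120) = 0 - 786/7 = -786/7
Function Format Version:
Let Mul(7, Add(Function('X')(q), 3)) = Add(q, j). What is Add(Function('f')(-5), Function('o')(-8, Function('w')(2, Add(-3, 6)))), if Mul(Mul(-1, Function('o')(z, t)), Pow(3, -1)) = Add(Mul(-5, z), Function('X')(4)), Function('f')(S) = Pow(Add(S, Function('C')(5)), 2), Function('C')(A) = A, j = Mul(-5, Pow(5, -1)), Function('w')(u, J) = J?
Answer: Rational(-786, 7) ≈ -112.29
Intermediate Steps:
j = -1 (j = Mul(-5, Rational(1, 5)) = -1)
Function('X')(q) = Add(Rational(-22, 7), Mul(Rational(1, 7), q)) (Function('X')(q) = Add(-3, Mul(Rational(1, 7), Add(q, -1))) = Add(-3, Mul(Rational(1, 7), Add(-1, q))) = Add(-3, Add(Rational(-1, 7), Mul(Rational(1, 7), q))) = Add(Rational(-22, 7), Mul(Rational(1, 7), q)))
Function('f')(S) = Pow(Add(5, S), 2) (Function('f')(S) = Pow(Add(S, 5), 2) = Pow(Add(5, S), 2))
Function('o')(z, t) = Add(Rational(54, 7), Mul(15, z)) (Function('o')(z, t) = Mul(-3, Add(Mul(-5, z), Add(Rational(-22, 7), Mul(Rational(1, 7), 4)))) = Mul(-3, Add(Mul(-5, z), Add(Rational(-22, 7), Rational(4, 7)))) = Mul(-3, Add(Mul(-5, z), Rational(-18, 7))) = Mul(-3, Add(Rational(-18, 7), Mul(-5, z))) = Add(Rational(54, 7), Mul(15, z)))
Add(Function('f')(-5), Function('o')(-8, Function('w')(2, Add(-3, 6)))) = Add(Pow(Add(5, -5), 2), Add(Rational(54, 7), Mul(15, -8))) = Add(Pow(0, 2), Add(Rational(54, 7), -120)) = Add(0, Rational(-786, 7)) = Rational(-786, 7)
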